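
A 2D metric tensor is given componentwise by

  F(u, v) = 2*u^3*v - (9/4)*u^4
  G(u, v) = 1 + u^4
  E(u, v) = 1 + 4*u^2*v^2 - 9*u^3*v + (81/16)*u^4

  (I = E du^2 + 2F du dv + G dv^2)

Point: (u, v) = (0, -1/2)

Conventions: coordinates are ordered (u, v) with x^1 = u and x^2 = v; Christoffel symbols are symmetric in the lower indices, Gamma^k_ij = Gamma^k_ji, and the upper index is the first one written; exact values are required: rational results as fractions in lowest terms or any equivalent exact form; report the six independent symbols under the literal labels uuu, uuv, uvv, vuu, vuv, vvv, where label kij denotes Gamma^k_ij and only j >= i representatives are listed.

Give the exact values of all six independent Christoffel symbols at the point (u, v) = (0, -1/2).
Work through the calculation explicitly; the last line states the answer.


E = 1, F = 0, G = 1 at the point
E_u = 0, E_v = 0, F_u = 0, F_v = 0, G_u = 0, G_v = 0
EG - F^2 = 1;  g^inv = (1) * [[1, 0], [0, 1]]
first-kind symbols [ij,l] = (1/2)(d_i g_jl + d_j g_il - d_l g_ij): [uu,u] = E_u/2 = 0, [uu,v] = F_u - E_v/2 = 0, [uv,u] = E_v/2 = 0, [uv,v] = G_u/2 = 0, [vv,u] = F_v - G_u/2 = 0, [vv,v] = G_v/2 = 0
Gamma^u_ij = (G*[ij,u] - F*[ij,v])/(EG - F^2), Gamma^v_ij = (E*[ij,v] - F*[ij,u])/(EG - F^2)

Answer: Gamma_uuu = 0, Gamma_uuv = 0, Gamma_uvv = 0, Gamma_vuu = 0, Gamma_vuv = 0, Gamma_vvv = 0


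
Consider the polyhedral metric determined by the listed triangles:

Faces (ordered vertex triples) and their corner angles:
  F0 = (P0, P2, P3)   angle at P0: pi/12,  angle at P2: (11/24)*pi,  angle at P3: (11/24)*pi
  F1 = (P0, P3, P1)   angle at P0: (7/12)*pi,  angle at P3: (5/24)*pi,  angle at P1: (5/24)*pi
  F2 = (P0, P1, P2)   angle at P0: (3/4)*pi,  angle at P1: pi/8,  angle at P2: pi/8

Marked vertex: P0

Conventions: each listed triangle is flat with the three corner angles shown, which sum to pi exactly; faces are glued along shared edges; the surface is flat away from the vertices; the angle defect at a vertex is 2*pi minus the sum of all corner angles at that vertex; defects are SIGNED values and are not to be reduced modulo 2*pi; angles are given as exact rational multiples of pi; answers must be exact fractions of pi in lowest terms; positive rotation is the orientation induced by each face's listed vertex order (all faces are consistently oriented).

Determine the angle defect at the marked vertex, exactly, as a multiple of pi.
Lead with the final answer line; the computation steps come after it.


Answer: defect(P0) = (7/12)*pi

Sum of corner angles at P0: (17/12)*pi
defect = 2*pi - (17/12)*pi


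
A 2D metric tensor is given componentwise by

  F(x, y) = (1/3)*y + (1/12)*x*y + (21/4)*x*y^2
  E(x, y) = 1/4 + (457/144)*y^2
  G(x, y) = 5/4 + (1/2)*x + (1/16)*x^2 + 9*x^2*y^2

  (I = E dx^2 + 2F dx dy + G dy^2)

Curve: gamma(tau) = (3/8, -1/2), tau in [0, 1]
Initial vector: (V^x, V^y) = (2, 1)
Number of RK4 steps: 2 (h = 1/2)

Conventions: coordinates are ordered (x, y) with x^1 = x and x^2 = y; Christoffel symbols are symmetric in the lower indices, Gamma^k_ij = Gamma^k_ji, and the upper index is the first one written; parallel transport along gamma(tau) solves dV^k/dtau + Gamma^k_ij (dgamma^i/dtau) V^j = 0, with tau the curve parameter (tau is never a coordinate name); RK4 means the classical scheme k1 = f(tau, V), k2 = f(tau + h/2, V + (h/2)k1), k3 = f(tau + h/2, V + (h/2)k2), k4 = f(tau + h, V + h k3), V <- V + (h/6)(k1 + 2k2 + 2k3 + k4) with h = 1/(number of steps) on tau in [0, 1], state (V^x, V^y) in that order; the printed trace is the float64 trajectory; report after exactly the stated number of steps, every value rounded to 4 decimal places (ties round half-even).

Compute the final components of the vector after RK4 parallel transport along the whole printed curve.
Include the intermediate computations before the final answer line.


gamma'(tau) = (0, 0); f(tau, V)^k = -Gamma^k_ij(gamma(tau)) gamma'^i(tau) V^j; h = 1/2; intermediate values shown to 6 dp
curve data and Christoffel symbols at the stage parameters:
  tau = 0.000000: gamma = (0.375000, -0.500000), gamma' = (0.000000, 0.000000); Gamma_xxx = -0.508024, Gamma_xxy = -1.803194, Gamma_xyy = -2.639343, Gamma_yxx = 1.710490, Gamma_yxy = 0.950811, Gamma_yyy = 0.105015
  tau = 0.250000: gamma = (0.375000, -0.500000), gamma' = (0.000000, 0.000000); Gamma_xxx = -0.508024, Gamma_xxy = -1.803194, Gamma_xyy = -2.639343, Gamma_yxx = 1.710490, Gamma_yxy = 0.950811, Gamma_yyy = 0.105015
  tau = 0.500000: gamma = (0.375000, -0.500000), gamma' = (0.000000, 0.000000); Gamma_xxx = -0.508024, Gamma_xxy = -1.803194, Gamma_xyy = -2.639343, Gamma_yxx = 1.710490, Gamma_yxy = 0.950811, Gamma_yyy = 0.105015
  tau = 0.750000: gamma = (0.375000, -0.500000), gamma' = (0.000000, 0.000000); Gamma_xxx = -0.508024, Gamma_xxy = -1.803194, Gamma_xyy = -2.639343, Gamma_yxx = 1.710490, Gamma_yxy = 0.950811, Gamma_yyy = 0.105015
  tau = 1.000000: gamma = (0.375000, -0.500000), gamma' = (0.000000, 0.000000); Gamma_xxx = -0.508024, Gamma_xxy = -1.803194, Gamma_xyy = -2.639343, Gamma_yxx = 1.710490, Gamma_yxy = 0.950811, Gamma_yyy = 0.105015
step 0: V^x = 2.0000, V^y = 1.0000
step 1: k1 = (0.000000, 0.000000), k2 = (0.000000, 0.000000), k3 = (0.000000, 0.000000), k4 = (0.000000, 0.000000); V <- V + (h/6)(k1 + 2k2 + 2k3 + k4): V^x = 2.0000, V^y = 1.0000
step 2: k1 = (0.000000, 0.000000), k2 = (0.000000, 0.000000), k3 = (0.000000, 0.000000), k4 = (0.000000, 0.000000); V <- V + (h/6)(k1 + 2k2 + 2k3 + k4): V^x = 2.0000, V^y = 1.0000

Answer: V^x = 2.0000, V^y = 1.0000


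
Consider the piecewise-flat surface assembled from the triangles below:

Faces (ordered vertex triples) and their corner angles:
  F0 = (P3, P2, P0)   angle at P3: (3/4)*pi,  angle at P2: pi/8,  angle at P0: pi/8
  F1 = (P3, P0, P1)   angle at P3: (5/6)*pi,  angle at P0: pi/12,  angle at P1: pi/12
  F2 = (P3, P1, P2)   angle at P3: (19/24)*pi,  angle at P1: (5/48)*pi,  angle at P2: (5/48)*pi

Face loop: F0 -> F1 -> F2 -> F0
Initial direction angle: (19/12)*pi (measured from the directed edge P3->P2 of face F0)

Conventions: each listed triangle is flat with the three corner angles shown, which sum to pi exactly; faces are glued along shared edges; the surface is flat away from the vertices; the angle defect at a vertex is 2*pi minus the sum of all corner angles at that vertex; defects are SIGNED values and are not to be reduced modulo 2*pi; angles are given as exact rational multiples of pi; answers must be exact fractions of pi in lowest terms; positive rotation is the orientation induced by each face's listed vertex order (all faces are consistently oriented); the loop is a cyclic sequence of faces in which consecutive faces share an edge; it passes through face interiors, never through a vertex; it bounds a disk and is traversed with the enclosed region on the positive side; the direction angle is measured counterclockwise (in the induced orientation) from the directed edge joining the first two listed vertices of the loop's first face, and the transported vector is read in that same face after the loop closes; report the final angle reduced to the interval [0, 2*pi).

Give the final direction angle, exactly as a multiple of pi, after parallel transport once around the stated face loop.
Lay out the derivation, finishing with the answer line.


enclosed vertex P3: corner angles sum to (19/8)*pi, defect = 2*pi - (19/8)*pi = (-3/8)*pi
summing the enclosed defects onto the initial angle, mod 2*pi in the induced orientation:
final angle = (19/12)*pi - (3/8)*pi = (29/24)*pi (mod 2*pi)

Answer: final direction angle = (29/24)*pi


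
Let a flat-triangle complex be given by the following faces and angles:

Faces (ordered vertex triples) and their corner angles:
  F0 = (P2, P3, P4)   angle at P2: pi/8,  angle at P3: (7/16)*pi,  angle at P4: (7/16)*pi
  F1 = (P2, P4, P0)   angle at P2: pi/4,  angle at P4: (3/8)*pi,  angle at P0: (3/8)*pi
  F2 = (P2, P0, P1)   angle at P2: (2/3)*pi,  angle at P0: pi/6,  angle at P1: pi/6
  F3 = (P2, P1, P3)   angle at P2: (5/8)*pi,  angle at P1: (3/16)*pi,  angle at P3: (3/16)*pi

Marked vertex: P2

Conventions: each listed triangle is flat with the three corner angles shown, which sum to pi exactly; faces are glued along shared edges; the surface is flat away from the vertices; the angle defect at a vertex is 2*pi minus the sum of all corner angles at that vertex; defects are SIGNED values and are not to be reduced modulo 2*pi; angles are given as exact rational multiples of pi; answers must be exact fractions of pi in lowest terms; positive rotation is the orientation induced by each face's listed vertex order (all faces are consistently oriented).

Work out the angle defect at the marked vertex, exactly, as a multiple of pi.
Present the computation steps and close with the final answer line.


Sum of corner angles at P2: (5/3)*pi
defect = 2*pi - (5/3)*pi

Answer: defect(P2) = pi/3


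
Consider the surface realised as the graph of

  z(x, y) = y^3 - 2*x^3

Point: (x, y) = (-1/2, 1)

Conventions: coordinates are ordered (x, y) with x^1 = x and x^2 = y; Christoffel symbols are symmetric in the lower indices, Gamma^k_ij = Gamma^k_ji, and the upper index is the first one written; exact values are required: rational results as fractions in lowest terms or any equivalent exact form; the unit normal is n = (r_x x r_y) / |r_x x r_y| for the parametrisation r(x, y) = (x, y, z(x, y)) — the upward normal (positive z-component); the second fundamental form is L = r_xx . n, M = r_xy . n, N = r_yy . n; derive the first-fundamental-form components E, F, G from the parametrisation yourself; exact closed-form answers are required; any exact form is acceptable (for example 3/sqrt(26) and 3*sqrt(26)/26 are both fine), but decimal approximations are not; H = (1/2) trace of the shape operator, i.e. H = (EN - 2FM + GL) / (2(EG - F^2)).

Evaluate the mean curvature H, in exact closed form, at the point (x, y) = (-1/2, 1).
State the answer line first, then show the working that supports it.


Answer: H = 318/343

z_x = -3/2, z_y = 3, z_xx = 6, z_xy = 0, z_yy = 6
E = 13/4, F = -9/2, G = 10; answer radicand W^2 = 49/4
unnormalised second-form numerators: l = 6, m = 0, n = 6; L = l/sqrt(49/4), and similarly M = m/sqrt(W^2), N = n/sqrt(W^2)
H = (E*n - 2*F*m + G*l) / (2*(EG - F^2)*sqrt(W^2)); E*n - 2*F*m + G*l = 159/2, EG - F^2 = 49/4, so H = (159/49)/sqrt(49/4)


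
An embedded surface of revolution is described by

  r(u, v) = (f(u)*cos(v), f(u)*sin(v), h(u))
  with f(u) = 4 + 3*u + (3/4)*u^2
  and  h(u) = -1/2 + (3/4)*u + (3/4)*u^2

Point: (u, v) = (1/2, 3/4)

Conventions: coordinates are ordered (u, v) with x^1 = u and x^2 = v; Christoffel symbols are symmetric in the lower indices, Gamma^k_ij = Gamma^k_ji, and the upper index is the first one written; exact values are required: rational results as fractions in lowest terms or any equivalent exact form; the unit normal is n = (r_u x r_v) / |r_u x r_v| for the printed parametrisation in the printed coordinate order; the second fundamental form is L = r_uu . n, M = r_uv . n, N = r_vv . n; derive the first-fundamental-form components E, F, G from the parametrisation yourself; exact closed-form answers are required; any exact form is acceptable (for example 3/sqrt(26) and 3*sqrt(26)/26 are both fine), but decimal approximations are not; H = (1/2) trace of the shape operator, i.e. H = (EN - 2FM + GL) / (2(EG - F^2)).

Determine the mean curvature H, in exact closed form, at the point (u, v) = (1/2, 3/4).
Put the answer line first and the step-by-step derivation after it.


Answer: H = 828*sqrt(29)/76531

f = 91/16, f' = 15/4, f'' = 3/2, h' = 3/2, h'' = 3/2
E = 261/16, F = 0, G = 8281/256; answer radicand W^2 = 261/16
unnormalised second-form numerators: l = 27/8, m = 0, n = 273/32; L = l/sqrt(261/16), and similarly M = m/sqrt(W^2), N = n/sqrt(W^2)
H = (E*n - 2*F*m + G*l) / (2*(EG - F^2)*sqrt(W^2)); E*n - 2*F*m + G*l = 508599/2048, EG - F^2 = 2161341/4096, so H = (621/2639)/sqrt(261/16)


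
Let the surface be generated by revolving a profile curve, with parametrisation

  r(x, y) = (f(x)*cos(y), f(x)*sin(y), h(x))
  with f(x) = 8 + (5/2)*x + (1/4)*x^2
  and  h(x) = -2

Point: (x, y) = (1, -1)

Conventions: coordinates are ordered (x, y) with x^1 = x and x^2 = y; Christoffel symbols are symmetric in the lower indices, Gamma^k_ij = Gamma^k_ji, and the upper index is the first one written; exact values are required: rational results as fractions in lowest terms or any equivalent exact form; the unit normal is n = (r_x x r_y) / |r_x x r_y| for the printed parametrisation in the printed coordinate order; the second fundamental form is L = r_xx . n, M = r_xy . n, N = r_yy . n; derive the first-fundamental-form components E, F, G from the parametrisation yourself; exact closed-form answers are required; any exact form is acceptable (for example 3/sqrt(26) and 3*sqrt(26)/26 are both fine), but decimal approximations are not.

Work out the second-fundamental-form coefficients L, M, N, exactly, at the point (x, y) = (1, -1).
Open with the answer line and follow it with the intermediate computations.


Answer: L = 0, M = 0, N = 0

f = 43/4, f' = 3, f'' = 1/2, h' = 0, h'' = 0
E = 9, F = 0, G = 1849/16; answer radicand W^2 = 9
unnormalised second-form numerators: l = 0, m = 0, n = 0; L = l/sqrt(9), and similarly M = m/sqrt(W^2), N = n/sqrt(W^2)


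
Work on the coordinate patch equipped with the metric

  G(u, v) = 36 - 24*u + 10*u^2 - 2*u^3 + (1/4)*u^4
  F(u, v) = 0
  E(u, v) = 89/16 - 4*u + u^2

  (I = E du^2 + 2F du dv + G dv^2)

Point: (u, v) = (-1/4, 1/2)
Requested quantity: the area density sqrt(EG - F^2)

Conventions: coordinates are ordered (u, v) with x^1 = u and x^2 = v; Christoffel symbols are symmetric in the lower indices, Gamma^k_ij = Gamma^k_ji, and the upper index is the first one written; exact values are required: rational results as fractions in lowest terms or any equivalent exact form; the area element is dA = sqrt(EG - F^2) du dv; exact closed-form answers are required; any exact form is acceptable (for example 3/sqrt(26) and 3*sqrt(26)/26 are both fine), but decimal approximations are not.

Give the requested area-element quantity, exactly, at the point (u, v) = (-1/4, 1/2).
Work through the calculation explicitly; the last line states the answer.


E = 53/8, F = 0, G = 43681/1024; EG - F^2 = 2315093/8192

Answer: sqrt(EG - F^2) = 209*sqrt(106)/128


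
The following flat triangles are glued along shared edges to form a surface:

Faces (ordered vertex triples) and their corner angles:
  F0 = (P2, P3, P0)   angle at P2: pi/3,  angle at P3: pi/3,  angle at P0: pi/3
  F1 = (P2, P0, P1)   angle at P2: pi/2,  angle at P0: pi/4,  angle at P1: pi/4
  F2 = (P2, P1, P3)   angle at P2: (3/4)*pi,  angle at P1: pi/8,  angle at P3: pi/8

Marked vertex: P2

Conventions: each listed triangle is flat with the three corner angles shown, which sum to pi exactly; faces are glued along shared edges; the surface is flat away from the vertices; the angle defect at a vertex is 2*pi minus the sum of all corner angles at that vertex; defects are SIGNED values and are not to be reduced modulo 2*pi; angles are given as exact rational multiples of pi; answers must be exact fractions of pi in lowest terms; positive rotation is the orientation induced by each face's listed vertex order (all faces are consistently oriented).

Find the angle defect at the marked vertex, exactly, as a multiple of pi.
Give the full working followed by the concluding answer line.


Sum of corner angles at P2: (19/12)*pi
defect = 2*pi - (19/12)*pi

Answer: defect(P2) = (5/12)*pi


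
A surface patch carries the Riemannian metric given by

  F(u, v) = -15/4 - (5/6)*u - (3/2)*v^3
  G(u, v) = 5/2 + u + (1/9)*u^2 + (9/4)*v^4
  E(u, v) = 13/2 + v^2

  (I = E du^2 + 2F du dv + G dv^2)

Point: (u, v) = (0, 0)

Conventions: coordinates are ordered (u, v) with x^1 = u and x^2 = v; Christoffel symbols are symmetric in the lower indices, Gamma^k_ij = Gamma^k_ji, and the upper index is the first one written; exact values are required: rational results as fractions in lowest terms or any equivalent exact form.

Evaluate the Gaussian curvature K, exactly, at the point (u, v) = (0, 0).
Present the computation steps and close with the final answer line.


E = 13/2, F = -15/4, G = 5/2, EG - F^2 = 35/16 at the point
E_u = 0, E_v = 0, F_u = -5/6, F_v = 0, G_u = 1, G_v = 0
E_vv = 2, F_uv = 0, G_uu = 2/9
Compute both Brioschi determinants and normalise by (EG - F^2)^2.
M1 = [[-E_vv/2 + F_uv - G_uu/2, E_u/2, F_u - E_v/2], [F_v - G_u/2, E, F], [G_v/2, F, G]] = [[-10/9, 0, -5/6], [-1/2, 13/2, -15/4], [0, -15/4, 5/2]]; det M1 = -575/144
M2 = [[0, E_v/2, G_u/2], [E_v/2, E, F], [G_u/2, F, G]] = [[0, 0, 1/2], [0, 13/2, -15/4], [1/2, -15/4, 5/2]]; det M2 = -13/8
det M1 - det M2 = -341/144; K = -341/144 / (35/16)^2 = -5456/11025

Answer: K = -5456/11025


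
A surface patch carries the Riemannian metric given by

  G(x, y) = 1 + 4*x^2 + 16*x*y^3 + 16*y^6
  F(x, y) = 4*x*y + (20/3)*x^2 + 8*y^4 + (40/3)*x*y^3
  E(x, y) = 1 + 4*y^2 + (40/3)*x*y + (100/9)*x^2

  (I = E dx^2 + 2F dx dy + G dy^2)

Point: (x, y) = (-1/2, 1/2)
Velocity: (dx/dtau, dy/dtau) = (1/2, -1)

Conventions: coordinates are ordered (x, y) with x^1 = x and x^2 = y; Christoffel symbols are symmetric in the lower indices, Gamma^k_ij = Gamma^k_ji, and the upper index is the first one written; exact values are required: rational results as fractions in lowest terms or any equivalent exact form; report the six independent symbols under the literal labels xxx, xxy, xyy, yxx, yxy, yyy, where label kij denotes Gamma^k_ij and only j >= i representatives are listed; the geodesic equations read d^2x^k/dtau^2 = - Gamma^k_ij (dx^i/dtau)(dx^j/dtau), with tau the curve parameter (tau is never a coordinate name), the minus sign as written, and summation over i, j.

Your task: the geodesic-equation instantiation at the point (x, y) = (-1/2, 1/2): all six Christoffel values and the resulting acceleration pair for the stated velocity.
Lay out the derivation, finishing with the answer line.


E = 13/9, F = 1/3, G = 5/4 at the point
E_x = -40/9, E_y = -8/3, F_x = -3, F_y = -3, G_x = -2, G_y = -3
EG - F^2 = 61/36;  g^inv = (36/61) * [[5/4, -1/3], [-1/3, 13/9]]
first-kind symbols [ij,l] = (1/2)(d_i g_jl + d_j g_il - d_l g_ij): [xx,x] = E_x/2 = -20/9, [xx,y] = F_x - E_y/2 = -5/3, [xy,x] = E_y/2 = -4/3, [xy,y] = G_x/2 = -1, [yy,x] = F_y - G_x/2 = -2, [yy,y] = G_y/2 = -3/2
Gamma^x_ij = (G*[ij,x] - F*[ij,y])/(EG - F^2), Gamma^y_ij = (E*[ij,y] - F*[ij,x])/(EG - F^2)
Gamma_xxx = -80/61, Gamma_xxy = -48/61, Gamma_xyy = -72/61, Gamma_yxx = -60/61, Gamma_yxy = -36/61, Gamma_yyy = -54/61
d^2x/dtau^2 = -(Gamma_xxx*(1/2)^2 + 2*Gamma_xxy*(1/2)*(-1) + Gamma_xyy*(-1)^2) = 44/61
d^2y/dtau^2 = -(Gamma_yxx*(1/2)^2 + 2*Gamma_yxy*(1/2)*(-1) + Gamma_yyy*(-1)^2) = 33/61

Answer: Gamma_xxx = -80/61, Gamma_xxy = -48/61, Gamma_xyy = -72/61, Gamma_yxx = -60/61, Gamma_yxy = -36/61, Gamma_yyy = -54/61; accelerations (d^2x/dtau^2, d^2y/dtau^2) = (44/61, 33/61)


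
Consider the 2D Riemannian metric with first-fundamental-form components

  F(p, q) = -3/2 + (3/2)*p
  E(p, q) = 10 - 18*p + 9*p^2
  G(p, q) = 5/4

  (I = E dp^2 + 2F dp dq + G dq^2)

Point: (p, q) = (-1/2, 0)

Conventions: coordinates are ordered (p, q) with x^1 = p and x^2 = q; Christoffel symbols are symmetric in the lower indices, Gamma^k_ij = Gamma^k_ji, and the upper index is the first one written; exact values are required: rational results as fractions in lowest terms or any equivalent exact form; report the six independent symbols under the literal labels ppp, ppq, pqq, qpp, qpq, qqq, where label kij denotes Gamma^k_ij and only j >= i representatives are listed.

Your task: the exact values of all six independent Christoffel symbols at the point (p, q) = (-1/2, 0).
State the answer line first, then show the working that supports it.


Answer: Gamma_ppp = -27/43, Gamma_ppq = 0, Gamma_pqq = 0, Gamma_qpp = 3/43, Gamma_qpq = 0, Gamma_qqq = 0

E = 85/4, F = -9/4, G = 5/4 at the point
E_p = -27, E_q = 0, F_p = 3/2, F_q = 0, G_p = 0, G_q = 0
EG - F^2 = 43/2;  g^inv = (2/43) * [[5/4, 9/4], [9/4, 85/4]]
first-kind symbols [ij,l] = (1/2)(d_i g_jl + d_j g_il - d_l g_ij): [pp,p] = E_p/2 = -27/2, [pp,q] = F_p - E_q/2 = 3/2, [pq,p] = E_q/2 = 0, [pq,q] = G_p/2 = 0, [qq,p] = F_q - G_p/2 = 0, [qq,q] = G_q/2 = 0
Gamma^p_ij = (G*[ij,p] - F*[ij,q])/(EG - F^2), Gamma^q_ij = (E*[ij,q] - F*[ij,p])/(EG - F^2)


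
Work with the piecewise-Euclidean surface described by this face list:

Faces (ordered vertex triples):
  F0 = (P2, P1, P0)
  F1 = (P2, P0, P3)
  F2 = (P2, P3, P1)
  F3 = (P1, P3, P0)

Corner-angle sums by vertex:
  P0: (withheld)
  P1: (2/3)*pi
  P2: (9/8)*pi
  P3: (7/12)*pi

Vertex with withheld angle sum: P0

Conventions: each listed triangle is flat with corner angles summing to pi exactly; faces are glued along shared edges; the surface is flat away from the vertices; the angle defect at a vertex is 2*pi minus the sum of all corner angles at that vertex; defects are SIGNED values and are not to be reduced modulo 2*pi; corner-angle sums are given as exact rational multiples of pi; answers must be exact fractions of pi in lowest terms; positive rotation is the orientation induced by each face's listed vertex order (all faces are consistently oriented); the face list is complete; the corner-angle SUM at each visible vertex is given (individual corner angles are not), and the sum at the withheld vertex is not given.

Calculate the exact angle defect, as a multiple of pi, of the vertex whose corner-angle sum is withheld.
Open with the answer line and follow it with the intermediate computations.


Answer: defect(P0) = (3/8)*pi

V = 4, E = 6, F = 4; chi = V - E + F = 2
Gauss-Bonnet: total defect = 2*pi*chi = 4*pi; visible defects sum to (29/8)*pi


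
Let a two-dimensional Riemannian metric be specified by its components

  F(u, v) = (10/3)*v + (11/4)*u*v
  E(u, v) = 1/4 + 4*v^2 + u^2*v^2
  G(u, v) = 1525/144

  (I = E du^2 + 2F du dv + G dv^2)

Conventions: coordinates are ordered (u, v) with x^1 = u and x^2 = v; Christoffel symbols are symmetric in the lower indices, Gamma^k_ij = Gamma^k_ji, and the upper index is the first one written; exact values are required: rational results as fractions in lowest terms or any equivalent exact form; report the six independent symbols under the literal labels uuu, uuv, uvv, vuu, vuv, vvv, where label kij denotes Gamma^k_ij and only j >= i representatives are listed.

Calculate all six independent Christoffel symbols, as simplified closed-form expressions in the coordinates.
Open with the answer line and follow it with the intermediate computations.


Answer: Gamma_uuu = (1584*u^3*v^2 + 1920*u^2*v^2 + 8080*u*v^2 + 2400*v^2)/(1744*u^2*v^2 - 10560*u*v^2 + 18000*v^2 + 1525), Gamma_uuv = (6100*u^2*v + 24400*v)/(1744*u^2*v^2 - 10560*u*v^2 + 18000*v^2 + 1525), Gamma_uvv = (50325*u + 61000)/(5232*u^2*v^2 - 31680*u*v^2 + 54000*v^2 + 4575), Gamma_vuu = (-576*u^4*v^3 - 4608*u^2*v^3 - 144*u^2*v - 1920*u*v^3 - 2880*v^3 - 180*v)/(1744*u^2*v^2 - 10560*u*v^2 + 18000*v^2 + 1525), Gamma_vuv = (-1584*u^3*v^2 - 1920*u^2*v^2 - 6336*u*v^2 - 7680*v^2)/(1744*u^2*v^2 - 10560*u*v^2 + 18000*v^2 + 1525), Gamma_vvv = (-4356*u^2*v - 10560*u*v - 6400*v)/(1744*u^2*v^2 - 10560*u*v^2 + 18000*v^2 + 1525)

E = 1/4 + 4*v^2 + u^2*v^2; F = (10/3)*v + (11/4)*u*v; G = 1525/144
Gamma^k_ij = (1/2) g^{kl} (d_i g_jl + d_j g_il - d_l g_ij), with g^inv = (1/(EG-F^2)) [[G, -F], [-F, E]]
first partials: E_u = 2*u*v^2, E_v = 8*v + 2*u^2*v, F_u = (11/4)*v, F_v = 10/3 + (11/4)*u, G_u = 0, G_v = 0
D = EG - F^2 = 1525/576 + (125/4)*v^2 - (55/3)*u*v^2 + (109/36)*u^2*v^2
expanded: Gamma^u_uu = (G E_u - 2F F_u + F E_v)/(2D), Gamma^u_uv = (G E_v - F G_u)/(2D), Gamma^u_vv = (2G F_v - G G_u - F G_v)/(2D), Gamma^v_uu = (2E F_u - E E_v - F E_u)/(2D), Gamma^v_uv = (E G_u - F E_v)/(2D), Gamma^v_vv = (E G_v - 2F F_v + F G_u)/(2D); substitute and cancel common factors


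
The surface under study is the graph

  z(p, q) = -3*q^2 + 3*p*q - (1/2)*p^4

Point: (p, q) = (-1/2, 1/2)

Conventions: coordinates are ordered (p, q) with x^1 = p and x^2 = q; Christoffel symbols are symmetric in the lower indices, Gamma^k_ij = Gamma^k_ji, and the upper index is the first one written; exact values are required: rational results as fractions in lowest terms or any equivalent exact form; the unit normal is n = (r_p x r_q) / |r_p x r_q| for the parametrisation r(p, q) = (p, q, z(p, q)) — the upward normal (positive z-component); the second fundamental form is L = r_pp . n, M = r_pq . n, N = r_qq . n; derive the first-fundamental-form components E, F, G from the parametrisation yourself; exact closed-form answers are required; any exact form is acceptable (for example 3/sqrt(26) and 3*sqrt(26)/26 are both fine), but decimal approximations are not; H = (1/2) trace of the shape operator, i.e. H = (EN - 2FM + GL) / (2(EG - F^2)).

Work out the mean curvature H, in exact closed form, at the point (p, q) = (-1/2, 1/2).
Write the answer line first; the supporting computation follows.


Answer: H = -288*sqrt(389)/151321

z_p = 7/4, z_q = -9/2, z_pp = -3/2, z_pq = 3, z_qq = -6
E = 65/16, F = -63/8, G = 85/4; answer radicand W^2 = 389/16
unnormalised second-form numerators: l = -3/2, m = 3, n = -6; L = l/sqrt(389/16), and similarly M = m/sqrt(W^2), N = n/sqrt(W^2)
H = (E*n - 2*F*m + G*l) / (2*(EG - F^2)*sqrt(W^2)); E*n - 2*F*m + G*l = -9, EG - F^2 = 389/16, so H = (-72/389)/sqrt(389/16)


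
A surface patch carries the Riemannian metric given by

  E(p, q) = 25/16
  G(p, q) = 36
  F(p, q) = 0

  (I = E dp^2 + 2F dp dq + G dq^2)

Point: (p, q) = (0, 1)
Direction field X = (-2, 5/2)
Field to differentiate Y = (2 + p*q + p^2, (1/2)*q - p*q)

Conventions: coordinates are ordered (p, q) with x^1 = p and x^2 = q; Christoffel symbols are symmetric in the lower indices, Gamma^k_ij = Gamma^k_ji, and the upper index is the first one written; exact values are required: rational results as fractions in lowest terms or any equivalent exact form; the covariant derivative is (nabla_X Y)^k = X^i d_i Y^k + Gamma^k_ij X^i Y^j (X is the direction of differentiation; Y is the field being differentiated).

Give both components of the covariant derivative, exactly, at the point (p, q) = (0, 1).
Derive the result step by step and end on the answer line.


E = 25/16, F = 0, G = 36 at the point
E_p = 0, E_q = 0, F_p = 0, F_q = 0, G_p = 0, G_q = 0
EG - F^2 = 225/4;  g^inv = (4/225) * [[36, 0], [0, 25/16]]
first-kind symbols [ij,l] = (1/2)(d_i g_jl + d_j g_il - d_l g_ij): [pp,p] = E_p/2 = 0, [pp,q] = F_p - E_q/2 = 0, [pq,p] = E_q/2 = 0, [pq,q] = G_p/2 = 0, [qq,p] = F_q - G_p/2 = 0, [qq,q] = G_q/2 = 0
Gamma^p_ij = (G*[ij,p] - F*[ij,q])/(EG - F^2), Gamma^q_ij = (E*[ij,q] - F*[ij,p])/(EG - F^2)
Gamma_ppp = 0, Gamma_ppq = 0, Gamma_pqq = 0, Gamma_qpp = 0, Gamma_qpq = 0, Gamma_qqq = 0
X = (-2, 5/2), Y = (2, 1/2) at the point

Answer: (nabla_X Y)^p = -2, (nabla_X Y)^q = 13/4


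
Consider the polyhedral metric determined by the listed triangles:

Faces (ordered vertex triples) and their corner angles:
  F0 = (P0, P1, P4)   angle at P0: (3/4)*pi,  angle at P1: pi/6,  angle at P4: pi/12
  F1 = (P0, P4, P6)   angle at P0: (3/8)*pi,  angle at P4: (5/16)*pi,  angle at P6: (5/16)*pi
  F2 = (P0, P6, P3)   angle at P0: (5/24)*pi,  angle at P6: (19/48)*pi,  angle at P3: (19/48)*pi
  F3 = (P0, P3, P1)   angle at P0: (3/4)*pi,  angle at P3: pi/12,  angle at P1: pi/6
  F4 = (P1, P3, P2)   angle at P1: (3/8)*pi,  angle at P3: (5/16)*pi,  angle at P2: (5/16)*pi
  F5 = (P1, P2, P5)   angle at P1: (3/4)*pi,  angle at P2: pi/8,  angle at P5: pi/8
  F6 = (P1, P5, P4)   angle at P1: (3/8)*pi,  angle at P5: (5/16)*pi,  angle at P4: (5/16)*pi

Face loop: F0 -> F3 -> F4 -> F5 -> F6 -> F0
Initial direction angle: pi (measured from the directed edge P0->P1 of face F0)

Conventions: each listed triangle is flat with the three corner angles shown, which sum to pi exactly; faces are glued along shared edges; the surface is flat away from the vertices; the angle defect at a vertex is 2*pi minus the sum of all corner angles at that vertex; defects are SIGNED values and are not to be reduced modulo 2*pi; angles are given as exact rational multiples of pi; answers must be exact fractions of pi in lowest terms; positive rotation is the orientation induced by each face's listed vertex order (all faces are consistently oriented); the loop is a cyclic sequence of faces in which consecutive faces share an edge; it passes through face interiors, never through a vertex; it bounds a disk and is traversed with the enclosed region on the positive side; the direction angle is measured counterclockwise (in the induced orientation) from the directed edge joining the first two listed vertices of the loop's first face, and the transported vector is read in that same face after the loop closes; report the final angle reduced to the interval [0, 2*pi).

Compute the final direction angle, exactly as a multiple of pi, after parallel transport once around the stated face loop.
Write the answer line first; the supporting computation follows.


Answer: final direction angle = (7/6)*pi

enclosed vertex P1: corner angles sum to (11/6)*pi, defect = 2*pi - (11/6)*pi = pi/6
by Gauss-Bonnet the loop rotates the vector by the enclosed defect sum (positive orientation, mod 2*pi)
final angle = pi + pi/6 = (7/6)*pi (mod 2*pi)


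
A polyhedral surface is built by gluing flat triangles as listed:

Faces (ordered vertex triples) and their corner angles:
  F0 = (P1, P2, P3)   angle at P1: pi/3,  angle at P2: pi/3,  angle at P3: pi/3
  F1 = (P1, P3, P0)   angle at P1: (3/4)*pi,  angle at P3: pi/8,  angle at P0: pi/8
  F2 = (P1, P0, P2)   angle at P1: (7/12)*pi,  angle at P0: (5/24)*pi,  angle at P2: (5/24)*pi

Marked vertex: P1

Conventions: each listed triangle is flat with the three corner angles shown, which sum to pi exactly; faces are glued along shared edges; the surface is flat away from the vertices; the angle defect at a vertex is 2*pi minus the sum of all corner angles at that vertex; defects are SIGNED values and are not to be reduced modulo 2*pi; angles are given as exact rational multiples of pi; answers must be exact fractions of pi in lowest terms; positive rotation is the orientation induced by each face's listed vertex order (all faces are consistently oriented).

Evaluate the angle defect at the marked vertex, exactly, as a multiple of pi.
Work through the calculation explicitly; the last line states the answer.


Sum of corner angles at P1: (5/3)*pi
defect = 2*pi - (5/3)*pi

Answer: defect(P1) = pi/3


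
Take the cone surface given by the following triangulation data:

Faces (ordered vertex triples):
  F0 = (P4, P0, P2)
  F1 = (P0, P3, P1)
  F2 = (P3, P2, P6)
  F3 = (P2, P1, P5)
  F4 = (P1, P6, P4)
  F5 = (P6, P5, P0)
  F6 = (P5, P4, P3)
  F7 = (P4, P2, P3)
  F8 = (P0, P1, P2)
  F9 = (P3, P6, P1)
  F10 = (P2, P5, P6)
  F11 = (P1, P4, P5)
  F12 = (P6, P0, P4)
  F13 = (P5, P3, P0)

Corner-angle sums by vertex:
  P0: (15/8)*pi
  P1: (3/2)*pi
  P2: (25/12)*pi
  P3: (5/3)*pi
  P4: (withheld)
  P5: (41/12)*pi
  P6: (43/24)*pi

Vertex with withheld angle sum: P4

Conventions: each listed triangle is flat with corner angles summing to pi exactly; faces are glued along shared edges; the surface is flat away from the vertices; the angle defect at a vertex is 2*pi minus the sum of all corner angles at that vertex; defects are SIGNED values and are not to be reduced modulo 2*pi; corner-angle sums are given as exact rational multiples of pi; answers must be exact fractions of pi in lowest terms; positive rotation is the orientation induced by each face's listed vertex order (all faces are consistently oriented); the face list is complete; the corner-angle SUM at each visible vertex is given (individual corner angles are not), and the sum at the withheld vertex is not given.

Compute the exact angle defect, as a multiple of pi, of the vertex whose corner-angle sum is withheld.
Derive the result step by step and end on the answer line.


V = 7, E = 21, F = 14; chi = V - E + F = 0
Gauss-Bonnet: total defect = 2*pi*chi = 0; visible defects sum to -pi/3

Answer: defect(P4) = pi/3


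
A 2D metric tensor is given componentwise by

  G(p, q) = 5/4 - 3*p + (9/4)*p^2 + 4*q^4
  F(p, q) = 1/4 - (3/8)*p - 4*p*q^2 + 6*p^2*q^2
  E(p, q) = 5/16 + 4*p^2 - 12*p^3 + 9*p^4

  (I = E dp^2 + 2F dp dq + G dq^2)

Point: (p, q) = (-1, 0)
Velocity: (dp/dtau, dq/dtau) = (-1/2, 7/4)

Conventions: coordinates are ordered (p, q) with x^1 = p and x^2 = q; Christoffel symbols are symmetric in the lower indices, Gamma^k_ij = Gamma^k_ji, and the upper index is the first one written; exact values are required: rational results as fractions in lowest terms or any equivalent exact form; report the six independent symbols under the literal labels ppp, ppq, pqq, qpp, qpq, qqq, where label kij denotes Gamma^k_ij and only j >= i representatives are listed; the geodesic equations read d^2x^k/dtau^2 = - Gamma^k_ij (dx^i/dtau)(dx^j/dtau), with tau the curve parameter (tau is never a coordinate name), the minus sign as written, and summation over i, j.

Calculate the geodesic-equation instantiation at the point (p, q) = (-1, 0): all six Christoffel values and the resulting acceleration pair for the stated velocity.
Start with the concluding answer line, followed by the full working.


Answer: Gamma_ppp = -3325/2101, Gamma_ppq = 30/2101, Gamma_pqq = 312/2101, Gamma_qpp = 397/4202, Gamma_qpq = -1215/2101, Gamma_qqq = -30/2101; accelerations (d^2p/dtau^2, d^2q/dtau^2) = (-287/8404, -2084/2101)

E = 405/16, F = 5/8, G = 13/2 at the point
E_p = -80, E_q = 0, F_p = -3/8, F_q = 0, G_p = -15/2, G_q = 0
EG - F^2 = 10505/64;  g^inv = (64/10505) * [[13/2, -5/8], [-5/8, 405/16]]
first-kind symbols [ij,l] = (1/2)(d_i g_jl + d_j g_il - d_l g_ij): [pp,p] = E_p/2 = -40, [pp,q] = F_p - E_q/2 = -3/8, [pq,p] = E_q/2 = 0, [pq,q] = G_p/2 = -15/4, [qq,p] = F_q - G_p/2 = 15/4, [qq,q] = G_q/2 = 0
Gamma^p_ij = (G*[ij,p] - F*[ij,q])/(EG - F^2), Gamma^q_ij = (E*[ij,q] - F*[ij,p])/(EG - F^2)
Gamma_ppp = -3325/2101, Gamma_ppq = 30/2101, Gamma_pqq = 312/2101, Gamma_qpp = 397/4202, Gamma_qpq = -1215/2101, Gamma_qqq = -30/2101
d^2p/dtau^2 = -(Gamma_ppp*(-1/2)^2 + 2*Gamma_ppq*(-1/2)*(7/4) + Gamma_pqq*(7/4)^2) = -287/8404
d^2q/dtau^2 = -(Gamma_qpp*(-1/2)^2 + 2*Gamma_qpq*(-1/2)*(7/4) + Gamma_qqq*(7/4)^2) = -2084/2101


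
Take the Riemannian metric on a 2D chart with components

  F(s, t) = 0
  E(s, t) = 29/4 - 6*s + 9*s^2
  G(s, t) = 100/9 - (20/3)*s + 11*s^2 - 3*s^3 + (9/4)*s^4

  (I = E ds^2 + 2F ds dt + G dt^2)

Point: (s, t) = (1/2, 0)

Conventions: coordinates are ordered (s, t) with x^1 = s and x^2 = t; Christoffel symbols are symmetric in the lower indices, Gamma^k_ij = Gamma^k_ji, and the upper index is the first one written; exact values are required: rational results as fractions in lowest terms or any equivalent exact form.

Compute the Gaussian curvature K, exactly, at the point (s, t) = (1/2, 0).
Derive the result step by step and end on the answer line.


E = 13/2, F = 0, G = 5929/576, EG - F^2 = 77077/1152 at the point
E_s = 3, E_t = 0, F_s = 0, F_t = 0, G_s = 77/24, G_t = 0
E_tt = 0, F_st = 0, G_ss = 79/4
K follows from Brioschi's formula, (det M1 - det M2)/(EG - F^2)^2.
M1 = [[-E_tt/2 + F_st - G_ss/2, E_s/2, F_s - E_t/2], [F_t - G_s/2, E, F], [G_t/2, F, G]] = [[-79/8, 3/2, 0], [-77/48, 13/2, 0], [0, 0, 5929/576]]; det M1 = -3907211/6144
M2 = [[0, E_t/2, G_s/2], [E_t/2, E, F], [G_s/2, F, G]] = [[0, 0, 77/48], [0, 13/2, 0], [77/48, 0, 5929/576]]; det M2 = -77077/4608
det M1 - det M2 = -11413325/18432; K = -11413325/18432 / (77077/1152)^2 = -1800/13013

Answer: K = -1800/13013


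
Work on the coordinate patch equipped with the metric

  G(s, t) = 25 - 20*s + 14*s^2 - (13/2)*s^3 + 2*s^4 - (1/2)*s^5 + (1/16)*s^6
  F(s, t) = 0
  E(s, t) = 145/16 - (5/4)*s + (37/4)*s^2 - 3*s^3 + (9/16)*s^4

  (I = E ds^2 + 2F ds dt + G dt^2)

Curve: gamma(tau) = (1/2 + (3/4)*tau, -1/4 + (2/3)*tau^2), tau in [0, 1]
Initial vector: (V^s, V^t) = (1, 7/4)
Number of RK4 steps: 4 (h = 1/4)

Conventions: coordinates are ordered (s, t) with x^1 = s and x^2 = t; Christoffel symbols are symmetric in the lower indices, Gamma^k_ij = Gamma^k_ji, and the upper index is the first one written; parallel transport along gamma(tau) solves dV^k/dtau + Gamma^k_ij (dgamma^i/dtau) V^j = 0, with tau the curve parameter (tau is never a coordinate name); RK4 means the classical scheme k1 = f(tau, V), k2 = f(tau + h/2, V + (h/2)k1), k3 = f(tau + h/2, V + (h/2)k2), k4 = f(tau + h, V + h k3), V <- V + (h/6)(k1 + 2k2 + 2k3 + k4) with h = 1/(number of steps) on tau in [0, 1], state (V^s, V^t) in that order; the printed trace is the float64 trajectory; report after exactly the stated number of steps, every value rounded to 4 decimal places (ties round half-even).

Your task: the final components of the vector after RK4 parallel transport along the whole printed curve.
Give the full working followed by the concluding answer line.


gamma'(tau) = (3/4, (4/3)*tau); f(tau, V)^k = -Gamma^k_ij(gamma(tau)) gamma'^i(tau) V^j; h = 1/4; intermediate values shown to 6 dp
curve data and Christoffel symbols at the stage parameters:
  tau = 0.000000: gamma = (0.500000, -0.250000), gamma' = (0.750000, 0.000000); Gamma_sss = 0.289681, Gamma_sst = 0.000000, Gamma_stt = 0.481238, Gamma_tss = 0.000000, Gamma_tst = -0.281481, Gamma_ttt = 0.000000
  tau = 0.125000: gamma = (0.593750, -0.239583), gamma' = (0.750000, 0.166667); Gamma_sss = 0.318985, Gamma_sst = 0.000000, Gamma_stt = 0.401787, Gamma_tss = 0.000000, Gamma_tst = -0.261848, Gamma_ttt = 0.000000
  tau = 0.250000: gamma = (0.687500, -0.208333), gamma' = (0.750000, 0.333333); Gamma_sss = 0.338819, Gamma_sst = 0.000000, Gamma_stt = 0.335498, Gamma_tss = 0.000000, Gamma_tst = -0.243872, Gamma_ttt = 0.000000
  tau = 0.375000: gamma = (0.781250, -0.156250), gamma' = (0.750000, 0.500000); Gamma_sss = 0.351013, Gamma_sst = 0.000000, Gamma_stt = 0.281132, Gamma_tss = 0.000000, Gamma_tst = -0.227881, Gamma_ttt = 0.000000
  tau = 0.500000: gamma = (0.875000, -0.083333), gamma' = (0.750000, 0.666667); Gamma_sss = 0.357280, Gamma_sst = 0.000000, Gamma_stt = 0.237213, Gamma_tss = 0.000000, Gamma_tst = -0.214186, Gamma_ttt = 0.000000
  tau = 0.625000: gamma = (0.968750, 0.010417), gamma' = (0.750000, 0.833333); Gamma_sss = 0.359121, Gamma_sst = 0.000000, Gamma_stt = 0.202231, Gamma_tss = 0.000000, Gamma_tst = -0.203079, Gamma_ttt = 0.000000
  tau = 0.750000: gamma = (1.062500, 0.125000), gamma' = (0.750000, 1.000000); Gamma_sss = 0.357787, Gamma_sst = 0.000000, Gamma_stt = 0.174769, Gamma_tss = 0.000000, Gamma_tst = -0.194836, Gamma_ttt = 0.000000
  tau = 0.875000: gamma = (1.156250, 0.260417), gamma' = (0.750000, 1.166667); Gamma_sss = 0.354291, Gamma_sst = 0.000000, Gamma_stt = 0.153555, Gamma_tss = 0.000000, Gamma_tst = -0.189718, Gamma_ttt = 0.000000
  tau = 1.000000: gamma = (1.250000, 0.416667), gamma' = (0.750000, 1.333333); Gamma_sss = 0.349430, Gamma_sst = 0.000000, Gamma_stt = 0.137483, Gamma_tss = 0.000000, Gamma_tst = -0.187978, Gamma_ttt = 0.000000
step 0: V^s = 1.0000, V^t = 1.7500
step 1: k1 = (-0.217261, 0.369444), k2 = (-0.353022, 0.395201), k3 = (-0.349177, 0.395092), k4 = (-0.438685, 0.412343); V <- V + (h/6)(k1 + 2k2 + 2k3 + k4): V^s = 0.9142, V^t = 1.8484
step 2: k1 = (-0.439014, 0.412398), k2 = (-0.493286, 0.422634), k3 = (-0.491680, 0.422080), k4 = (-0.521020, 0.426863); V <- V + (h/6)(k1 + 2k2 + 2k3 + k4): V^s = 0.7921, V^t = 1.9538
step 3: k1 = (-0.521220, 0.426957), k2 = (-0.534048, 0.428728), k3 = (-0.533653, 0.428490), k4 = (-0.536928, 0.429485); V <- V + (h/6)(k1 + 2k2 + 2k3 + k4): V^s = 0.6590, V^t = 2.0609
step 4: k1 = (-0.537022, 0.429553), k2 = (-0.536100, 0.431888), k3 = (-0.536183, 0.431956), k4 = (-0.535162, 0.437355); V <- V + (h/6)(k1 + 2k2 + 2k3 + k4): V^s = 0.5250, V^t = 2.1690

Answer: V^s = 0.5250, V^t = 2.1690


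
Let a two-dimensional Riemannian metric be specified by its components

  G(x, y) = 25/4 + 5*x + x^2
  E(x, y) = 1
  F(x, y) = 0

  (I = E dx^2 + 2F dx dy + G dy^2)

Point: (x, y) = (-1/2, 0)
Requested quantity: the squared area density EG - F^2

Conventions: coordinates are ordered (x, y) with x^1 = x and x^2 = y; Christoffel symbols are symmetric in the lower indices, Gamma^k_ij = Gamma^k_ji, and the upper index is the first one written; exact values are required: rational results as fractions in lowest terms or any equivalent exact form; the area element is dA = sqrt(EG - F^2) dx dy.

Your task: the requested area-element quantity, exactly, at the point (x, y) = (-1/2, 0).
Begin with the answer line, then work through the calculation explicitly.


Answer: EG - F^2 = 4

E = 1, F = 0, G = 4; EG - F^2 = 4
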